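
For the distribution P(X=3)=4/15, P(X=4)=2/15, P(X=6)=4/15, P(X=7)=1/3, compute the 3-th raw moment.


E[X^3] = sum(x^3 * P(x))
= 27*4/15 + 64*2/15 + 216*4/15 + 343*1/3
= 563/3

563/3


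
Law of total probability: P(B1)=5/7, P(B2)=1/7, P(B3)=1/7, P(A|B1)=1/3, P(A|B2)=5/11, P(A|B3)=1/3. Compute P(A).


P(A) = P(A|B1)P(B1) + P(A|B2)P(B2) + P(A|B3)P(B3)
= 1/3*5/7 + 5/11*1/7 + 1/3*1/7
= 5/21 + 5/77 + 1/21 = 27/77

27/77


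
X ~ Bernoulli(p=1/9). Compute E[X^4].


For Bernoulli: X in {0,1}
E[X^4] = 0^4*(1-1/9) + 1^4*1/9 = 1/9

1/9


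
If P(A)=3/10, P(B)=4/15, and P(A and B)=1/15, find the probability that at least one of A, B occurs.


P(A∪B) = P(A) + P(B) - P(A∩B)
= 3/10 + 4/15 - 1/15 = 1/2

1/2


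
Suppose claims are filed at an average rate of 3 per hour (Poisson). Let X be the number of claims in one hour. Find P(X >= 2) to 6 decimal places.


P(X>=2) = 1 - P(X<=1) = 1 - (e^(-3)*3^0/0! + e^(-3)*3^1/1!)
≈ 1 - (0.0497870684 + 0.1493612051)
= 1 - 0.1991482735 = 0.8008517265
≈ 0.800852

0.800852


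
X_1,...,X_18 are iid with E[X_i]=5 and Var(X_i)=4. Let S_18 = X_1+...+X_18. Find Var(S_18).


By independence, Var(S_n) = n*Var(X_1) = 18*4 = 72

72


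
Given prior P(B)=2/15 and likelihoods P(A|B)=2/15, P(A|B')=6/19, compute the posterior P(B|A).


P(A) = P(A|B)P(B) + P(A|B')P(B') = 2/15*2/15 + 6/19*13/15 = 1246/4275
P(B|A) = P(A|B)P(B)/P(A) = (4/225)/(1246/4275) = 38/623

38/623


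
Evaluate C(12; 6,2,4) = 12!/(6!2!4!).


12! = 479001600
Denominator: 6!=720 * 2!=2 * 4!=24
Coefficient = 479001600 / 34560 = 13860

13860


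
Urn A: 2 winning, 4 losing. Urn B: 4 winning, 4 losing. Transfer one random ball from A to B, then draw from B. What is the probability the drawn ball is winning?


P(transfer winning) = 2/6 = 1/3; P(transfer losing) = 2/3
If winning transferred: Urn II has 5 winning of 9, so P(winning|winning moved) = 5/9
If losing transferred: Urn II has 4 winning of 9, so P(winning|losing moved) = 4/9
By total probability: P(winning) = 1/3*5/9 + 2/3*4/9 = 13/27

13/27


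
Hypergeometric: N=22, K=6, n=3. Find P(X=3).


P(X=3) = C(6,3)*C(16,0) / C(22,3)
= 20*1 / 1540
= 20/1540 = 1/77

1/77


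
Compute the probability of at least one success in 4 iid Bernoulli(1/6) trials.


P(at least one) = 1 - P(none)
P(none) = (1 - 1/6)^4 = (5/6)^4 = 625/1296
P(at least one) = 1 - 625/1296 = 671/1296

671/1296


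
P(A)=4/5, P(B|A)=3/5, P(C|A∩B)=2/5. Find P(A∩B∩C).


P(A∩B∩C) = P(A) * P(B|A) * P(C|A∩B)
= 4/5 * 3/5 * 2/5
= 12/25 * 2/5 = 24/125

24/125


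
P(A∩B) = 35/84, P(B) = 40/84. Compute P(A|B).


P(A|B) = P(A∩B)/P(B) = (35/84)/(40/84) = 35/40 = 7/8

7/8


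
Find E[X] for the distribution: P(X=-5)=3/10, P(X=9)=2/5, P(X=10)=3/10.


E[X] = sum(x * P(x))
= -5*3/10 + 9*2/5 + 10*3/10
= 51/10

51/10


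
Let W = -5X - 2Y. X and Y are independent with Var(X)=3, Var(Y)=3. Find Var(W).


Independence => Cov(X,Y)=0
Var(-5X - 2Y) = (-5)^2*Var(X) + (-2)^2*Var(Y)
= 25*3 + 4*3 = 87

87


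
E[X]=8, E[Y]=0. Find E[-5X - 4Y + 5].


E[-5X - 4Y + 5] = -5*E[X] - 4*E[Y] + 5
= (-5)*(8) + (-4)*(0) + (5)
= -40 + 0 + 5 = -35

-35


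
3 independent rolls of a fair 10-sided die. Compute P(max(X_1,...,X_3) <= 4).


P(max <= 4) = P(all X_i <= 4) = (P(X_1 <= 4))^3
= (4/10)^3 = (2/5)^3 = 8/125

8/125


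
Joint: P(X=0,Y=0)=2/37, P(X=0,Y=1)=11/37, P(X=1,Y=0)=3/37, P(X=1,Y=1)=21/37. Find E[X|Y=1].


P(Y=1) = 32/37
E[X|Y=1] = (0*11 + 1*21)/32 = 21/32

21/32


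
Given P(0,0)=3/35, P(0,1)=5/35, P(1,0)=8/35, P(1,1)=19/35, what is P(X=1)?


P(X=1) = P(1,0)+P(1,1) = 8/35 + 19/35 = 27/35

27/35


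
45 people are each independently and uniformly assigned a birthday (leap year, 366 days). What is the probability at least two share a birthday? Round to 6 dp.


P(all different) = prod((366-i)/366 for i=0..44) = 0.059503
P(at least one match) = 1 - 0.059503 = 0.940497

0.940497


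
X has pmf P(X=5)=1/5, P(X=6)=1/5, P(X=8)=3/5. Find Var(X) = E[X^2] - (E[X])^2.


E[X] = 7, E[X^2] = 253/5
Var(X) = E[X^2] - (E[X])^2 = 253/5 - (7)^2 = 8/5

8/5


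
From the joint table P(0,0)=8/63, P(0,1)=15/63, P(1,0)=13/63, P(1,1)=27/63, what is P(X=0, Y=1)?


Read from table: P(X=0, Y=1) = 15/63 = 5/21

5/21


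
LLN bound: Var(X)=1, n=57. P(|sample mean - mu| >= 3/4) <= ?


Var(Xbar) = Var(X)/n = 1/57
Chebyshev: P(|Xbar-mu| >= 3/4) <= Var(Xbar)/(3/4)^2 = (1/57)/(9/16) = 16/513

16/513


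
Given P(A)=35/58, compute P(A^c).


P(A') = 1 - P(A) = 1 - 35/58 = 23/58

23/58


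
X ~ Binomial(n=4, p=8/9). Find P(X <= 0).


P(X<=0) = P(X=0)
= 1/6561
= 1/6561

1/6561


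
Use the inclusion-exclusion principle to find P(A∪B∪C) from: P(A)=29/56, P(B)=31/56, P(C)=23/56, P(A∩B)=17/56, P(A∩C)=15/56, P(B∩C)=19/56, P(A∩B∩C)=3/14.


P(A∪B∪C) = P(A)+P(B)+P(C) - P(AB)-P(AC)-P(BC) + P(ABC)
= 29/56+31/56+23/56 - 17/56-15/56-19/56 + 3/14
= 11/14

11/14


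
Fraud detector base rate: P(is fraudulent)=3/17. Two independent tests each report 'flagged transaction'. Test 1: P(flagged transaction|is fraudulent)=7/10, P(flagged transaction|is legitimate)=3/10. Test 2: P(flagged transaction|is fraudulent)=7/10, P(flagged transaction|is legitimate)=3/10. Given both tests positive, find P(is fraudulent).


After test 1: P(+) = 7/10*3/17 + 3/10*14/17 = 63/170
P(B|+) = (21/170)/(63/170) = 1/3
After test 2 (use post1 as new prior): P(+) = 7/10*1/3 + 3/10*2/3 = 13/30
P(B|+,+) = (7/30)/(13/30) = 7/13

7/13


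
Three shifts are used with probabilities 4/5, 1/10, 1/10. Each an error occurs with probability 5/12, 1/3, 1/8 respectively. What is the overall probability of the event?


P(A) = P(A|B1)P(B1) + P(A|B2)P(B2) + P(A|B3)P(B3)
= 5/12*4/5 + 1/3*1/10 + 1/8*1/10
= 1/3 + 1/30 + 1/80 = 91/240

91/240


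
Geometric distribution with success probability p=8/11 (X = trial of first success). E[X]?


For geometric (trials until first success), E[X] = 1/p = 1/(8/11) = 11/8

11/8


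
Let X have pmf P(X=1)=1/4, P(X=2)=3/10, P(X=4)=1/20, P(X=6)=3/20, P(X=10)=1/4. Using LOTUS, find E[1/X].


E[1/X] = sum(g(x)*P(x))
= 1*1/4 + 1/2*3/10 + 1/4*1/20 + 1/6*3/20 + 1/10*1/4
= 37/80

37/80


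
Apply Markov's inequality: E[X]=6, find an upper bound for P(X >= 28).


Markov: P(X >= a) <= E[X]/a
P(X >= 28) <= 6/28 = 3/14

3/14


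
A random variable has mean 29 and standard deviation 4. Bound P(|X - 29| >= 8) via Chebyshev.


k = 8/4 = 2
Chebyshev: P(|X-mu| >= k*sigma) <= 1/k^2 = 1/2^2 = 1/4

1/4


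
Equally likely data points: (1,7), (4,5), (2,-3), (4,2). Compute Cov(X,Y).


E[X]=11/4, E[Y]=11/4, E[XY]=29/4
Cov(X,Y) = E[XY] - E[X]E[Y] = 29/4 - 11/4*11/4 = -5/16

-5/16


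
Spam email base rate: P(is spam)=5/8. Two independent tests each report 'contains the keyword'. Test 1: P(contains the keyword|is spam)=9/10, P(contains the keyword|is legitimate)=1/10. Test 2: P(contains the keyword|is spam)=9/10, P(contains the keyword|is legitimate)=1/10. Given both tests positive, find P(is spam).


After test 1: P(+) = 9/10*5/8 + 1/10*3/8 = 3/5
P(B|+) = (9/16)/(3/5) = 15/16
After test 2 (use post1 as new prior): P(+) = 9/10*15/16 + 1/10*1/16 = 17/20
P(B|+,+) = (27/32)/(17/20) = 135/136

135/136


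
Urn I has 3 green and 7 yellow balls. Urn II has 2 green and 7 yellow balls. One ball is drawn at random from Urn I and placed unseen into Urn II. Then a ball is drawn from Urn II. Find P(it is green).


P(transfer green) = 3/10; P(transfer yellow) = 7/10
If green transferred: Urn II has 3 green of 10, so P(green|green moved) = 3/10
If yellow transferred: Urn II has 2 green of 10, so P(green|yellow moved) = 1/5
By total probability: P(green) = 3/10*3/10 + 7/10*1/5 = 23/100

23/100


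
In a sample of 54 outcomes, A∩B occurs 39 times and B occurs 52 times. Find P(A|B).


P(A|B) = P(A∩B)/P(B) = (39/54)/(52/54) = 39/52 = 3/4

3/4


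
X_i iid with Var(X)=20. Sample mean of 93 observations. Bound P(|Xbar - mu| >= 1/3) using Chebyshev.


Var(Xbar) = Var(X)/n = 20/93
Chebyshev: P(|Xbar-mu| >= 1/3) <= Var(Xbar)/(1/3)^2 = (20/93)/(1/9) = 60/31
Bound exceeds 1, so trivial bound: 1

1


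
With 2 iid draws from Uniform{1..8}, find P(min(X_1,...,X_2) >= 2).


P(min >= 2) = P(all X_i >= 2) = (P(X_1 >= 2))^2
= (7/8)^2 = 49/64

49/64


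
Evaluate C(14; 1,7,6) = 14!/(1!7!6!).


14! = 87178291200
Denominator: 1!=1 * 7!=5040 * 6!=720
Coefficient = 87178291200 / 3628800 = 24024

24024


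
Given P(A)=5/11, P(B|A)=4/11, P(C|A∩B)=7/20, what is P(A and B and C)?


P(A∩B∩C) = P(A) * P(B|A) * P(C|A∩B)
= 5/11 * 4/11 * 7/20
= 20/121 * 7/20 = 7/121

7/121


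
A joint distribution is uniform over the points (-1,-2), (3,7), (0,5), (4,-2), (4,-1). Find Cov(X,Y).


E[X]=2, E[Y]=7/5, E[XY]=11/5
Cov(X,Y) = E[XY] - E[X]E[Y] = 11/5 - 2*7/5 = -3/5

-3/5


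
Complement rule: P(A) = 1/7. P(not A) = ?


P(A') = 1 - P(A) = 1 - 1/7 = 6/7

6/7


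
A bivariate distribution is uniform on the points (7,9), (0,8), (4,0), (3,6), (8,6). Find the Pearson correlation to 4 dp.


Cov(X,Y) = 0.2800, Var(X) = 8.2400, Var(Y) = 9.7600
rho = Cov/(sqrt(VarX)*sqrt(VarY)) = 0.0312

0.0312


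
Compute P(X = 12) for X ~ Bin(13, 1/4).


P(X=12) = C(13,12) * p^12 * (1-p)^1
= 13 * 1/16777216 * 3/4
= 39/67108864

39/67108864


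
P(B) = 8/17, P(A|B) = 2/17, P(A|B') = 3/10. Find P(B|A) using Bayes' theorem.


P(A) = P(A|B)P(B) + P(A|B')P(B') = 2/17*8/17 + 3/10*9/17 = 619/2890
P(B|A) = P(A|B)P(B)/P(A) = (16/289)/(619/2890) = 160/619

160/619


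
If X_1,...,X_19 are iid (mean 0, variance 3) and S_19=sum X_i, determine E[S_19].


E[S_n] = n*E[X_1] = 19*0 = 0

0


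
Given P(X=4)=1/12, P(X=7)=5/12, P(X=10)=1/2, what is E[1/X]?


E[1/X] = sum(g(x)*P(x))
= 1/4*1/12 + 1/7*5/12 + 1/10*1/2
= 73/560

73/560


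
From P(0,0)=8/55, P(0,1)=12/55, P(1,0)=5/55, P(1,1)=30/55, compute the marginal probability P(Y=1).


P(Y=1) = P(0,1)+P(1,1) = 12/55 + 30/55 = 42/55

42/55


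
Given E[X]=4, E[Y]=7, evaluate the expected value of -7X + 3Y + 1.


E[-7X + 3Y + 1] = -7*E[X] + 3*E[Y] + 1
= (-7)*(4) + (3)*(7) + (1)
= -28 + 21 + 1 = -6

-6


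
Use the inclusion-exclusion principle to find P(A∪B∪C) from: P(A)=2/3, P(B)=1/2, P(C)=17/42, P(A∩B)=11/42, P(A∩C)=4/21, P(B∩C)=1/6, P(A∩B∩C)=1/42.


P(A∪B∪C) = P(A)+P(B)+P(C) - P(AB)-P(AC)-P(BC) + P(ABC)
= 2/3+1/2+17/42 - 11/42-4/21-1/6 + 1/42
= 41/42

41/42


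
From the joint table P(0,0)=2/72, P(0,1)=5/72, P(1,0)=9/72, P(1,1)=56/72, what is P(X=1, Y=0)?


Read from table: P(X=1, Y=0) = 9/72 = 1/8

1/8


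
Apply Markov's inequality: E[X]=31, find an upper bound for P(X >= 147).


Markov: P(X >= a) <= E[X]/a
P(X >= 147) <= 31/147

31/147


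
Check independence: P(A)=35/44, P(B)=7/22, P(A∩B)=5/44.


P(A)*P(B) = 35/44*7/22 = 245/968
P(A∩B) = 5/44 != 245/968, so not independent

No, A and B are not independent


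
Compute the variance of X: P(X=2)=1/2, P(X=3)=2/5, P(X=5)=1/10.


E[X] = 27/10, E[X^2] = 81/10
Var(X) = E[X^2] - (E[X])^2 = 81/10 - (27/10)^2 = 81/100

81/100


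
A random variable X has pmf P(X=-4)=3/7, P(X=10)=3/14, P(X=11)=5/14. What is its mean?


E[X] = sum(x * P(x))
= -4*3/7 + 10*3/14 + 11*5/14
= 61/14

61/14


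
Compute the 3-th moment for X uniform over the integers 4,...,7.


E[X^3] = (1/4) * sum(x^3 for x=4..7)
= 748/4 = 187

187


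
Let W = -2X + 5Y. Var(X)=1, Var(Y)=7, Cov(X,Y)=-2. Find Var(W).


Var(-2X + 5Y) = (-2)^2*Var(X) + 5^2*Var(Y) + 2*(-2)*5*Cov(X,Y)
= 4*1 + 25*7 - 20*(-2)
= 4 + 175 + 40 = 219

219


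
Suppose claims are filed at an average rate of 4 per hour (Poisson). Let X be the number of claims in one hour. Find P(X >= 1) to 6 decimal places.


P(X>=1) = 1 - P(X<=0) = 1 - (e^(-4)*4^0/0!)
≈ 1 - 0.0183156389 = 0.9816843611
≈ 0.981684

0.981684


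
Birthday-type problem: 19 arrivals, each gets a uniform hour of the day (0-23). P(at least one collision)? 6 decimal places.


P(all different) = prod((24-i)/24 for i=0..18) = 0.000031
P(at least one match) = 1 - 0.000031 = 0.999969

0.999969


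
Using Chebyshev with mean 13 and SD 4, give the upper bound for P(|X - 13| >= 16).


k = 16/4 = 4
Chebyshev: P(|X-mu| >= k*sigma) <= 1/k^2 = 1/4^2 = 1/16

1/16


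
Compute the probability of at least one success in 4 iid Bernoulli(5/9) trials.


P(at least one) = 1 - P(none)
P(none) = (1 - 5/9)^4 = (4/9)^4 = 256/6561
P(at least one) = 1 - 256/6561 = 6305/6561

6305/6561


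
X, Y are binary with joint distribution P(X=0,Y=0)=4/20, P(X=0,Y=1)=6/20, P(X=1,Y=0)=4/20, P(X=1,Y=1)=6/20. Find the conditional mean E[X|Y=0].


P(Y=0) = 8/20
E[X|Y=0] = (0*4 + 1*4)/8 = 4/8 = 1/2

1/2


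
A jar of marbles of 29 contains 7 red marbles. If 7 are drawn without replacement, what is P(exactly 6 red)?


P(X=6) = C(7,6)*C(22,1) / C(29,7)
= 7*22 / 1560780
= 154/1560780 = 77/780390

77/780390


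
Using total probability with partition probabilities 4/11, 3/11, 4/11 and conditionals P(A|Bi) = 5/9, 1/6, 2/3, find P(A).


P(A) = P(A|B1)P(B1) + P(A|B2)P(B2) + P(A|B3)P(B3)
= 5/9*4/11 + 1/6*3/11 + 2/3*4/11
= 20/99 + 1/22 + 8/33 = 97/198

97/198


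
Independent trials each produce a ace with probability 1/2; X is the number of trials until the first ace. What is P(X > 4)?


P(X > 4) = P(first 4 trials all fail) = (1-p)^4 = (1/2)^4 = 1/16

1/16


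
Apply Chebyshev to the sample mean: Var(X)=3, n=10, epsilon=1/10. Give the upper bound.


Var(Xbar) = Var(X)/n = 3/10
Chebyshev: P(|Xbar-mu| >= 1/10) <= Var(Xbar)/(1/10)^2 = (3/10)/(1/100) = 30
Bound exceeds 1, so trivial bound: 1

1


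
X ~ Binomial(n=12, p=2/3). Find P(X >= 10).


P(X>=10) = P(X=10) + P(X=11) + P(X=12)
= 22528/177147 + 8192/177147 + 4096/531441
= 96256/531441

96256/531441


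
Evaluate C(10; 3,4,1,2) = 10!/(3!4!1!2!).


10! = 3628800
Denominator: 3!=6 * 4!=24 * 1!=1 * 2!=2
Coefficient = 3628800 / 288 = 12600

12600


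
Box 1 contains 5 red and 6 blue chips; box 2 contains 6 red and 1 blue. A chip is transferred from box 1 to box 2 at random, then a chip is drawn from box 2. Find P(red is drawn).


P(transfer red) = 5/11; P(transfer blue) = 6/11
If red transferred: Urn II has 7 red of 8, so P(red|red moved) = 7/8
If blue transferred: Urn II has 6 red of 8, so P(red|blue moved) = 3/4
By total probability: P(red) = 5/11*7/8 + 6/11*3/4 = 71/88

71/88


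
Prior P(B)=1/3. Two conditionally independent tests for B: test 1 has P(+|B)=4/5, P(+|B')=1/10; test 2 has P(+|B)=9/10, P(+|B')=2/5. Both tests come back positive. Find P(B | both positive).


After test 1: P(+) = 4/5*1/3 + 1/10*2/3 = 1/3
P(B|+) = (4/15)/(1/3) = 4/5
After test 2 (use post1 as new prior): P(+) = 9/10*4/5 + 2/5*1/5 = 4/5
P(B|+,+) = (18/25)/(4/5) = 9/10

9/10


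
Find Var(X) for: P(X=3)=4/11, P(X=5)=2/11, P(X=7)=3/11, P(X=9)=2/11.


E[X] = 61/11, E[X^2] = 395/11
Var(X) = E[X^2] - (E[X])^2 = 395/11 - (61/11)^2 = 624/121

624/121


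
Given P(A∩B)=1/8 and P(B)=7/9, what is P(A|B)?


P(A|B) = P(A∩B)/P(B) = (9/72)/(56/72) = 9/56

9/56


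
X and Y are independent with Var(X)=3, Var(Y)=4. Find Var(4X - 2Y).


Independence => Cov(X,Y)=0
Var(4X - 2Y) = 4^2*Var(X) + (-2)^2*Var(Y)
= 16*3 + 4*4 = 64

64


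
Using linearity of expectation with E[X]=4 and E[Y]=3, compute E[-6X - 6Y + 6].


E[-6X - 6Y + 6] = -6*E[X] - 6*E[Y] + 6
= (-6)*(4) + (-6)*(3) + (6)
= -24 - 18 + 6 = -36

-36


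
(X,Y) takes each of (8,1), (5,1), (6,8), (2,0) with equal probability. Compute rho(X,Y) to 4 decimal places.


Cov(X,Y) = 2.1250, Var(X) = 4.6875, Var(Y) = 10.2500
rho = Cov/(sqrt(VarX)*sqrt(VarY)) = 0.3066

0.3066


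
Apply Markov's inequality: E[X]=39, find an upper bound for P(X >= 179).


Markov: P(X >= a) <= E[X]/a
P(X >= 179) <= 39/179

39/179


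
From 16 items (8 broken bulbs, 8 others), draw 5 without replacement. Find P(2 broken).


P(X=2) = C(8,2)*C(8,3) / C(16,5)
= 28*56 / 4368
= 1568/4368 = 14/39

14/39


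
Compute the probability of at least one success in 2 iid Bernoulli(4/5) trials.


P(at least one) = 1 - P(none)
P(none) = (1 - 4/5)^2 = (1/5)^2 = 1/25
P(at least one) = 1 - 1/25 = 24/25

24/25


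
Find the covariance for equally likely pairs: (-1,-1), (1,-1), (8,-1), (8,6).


E[X]=4, E[Y]=3/4, E[XY]=10
Cov(X,Y) = E[XY] - E[X]E[Y] = 10 - 4*3/4 = 7

7


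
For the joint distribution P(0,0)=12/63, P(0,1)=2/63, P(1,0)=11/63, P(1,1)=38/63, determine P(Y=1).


P(Y=1) = P(0,1)+P(1,1) = 2/63 + 38/63 = 40/63

40/63


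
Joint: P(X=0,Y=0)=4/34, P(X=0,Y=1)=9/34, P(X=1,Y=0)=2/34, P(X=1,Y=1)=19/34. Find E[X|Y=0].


P(Y=0) = 6/34
E[X|Y=0] = (0*4 + 1*2)/6 = 2/6 = 1/3

1/3


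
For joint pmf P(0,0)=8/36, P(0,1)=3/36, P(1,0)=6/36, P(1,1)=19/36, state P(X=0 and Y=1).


Read from table: P(X=0, Y=1) = 3/36 = 1/12

1/12


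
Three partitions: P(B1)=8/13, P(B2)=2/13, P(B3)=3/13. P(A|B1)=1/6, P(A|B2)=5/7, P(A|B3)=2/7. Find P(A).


P(A) = P(A|B1)P(B1) + P(A|B2)P(B2) + P(A|B3)P(B3)
= 1/6*8/13 + 5/7*2/13 + 2/7*3/13
= 4/39 + 10/91 + 6/91 = 76/273

76/273


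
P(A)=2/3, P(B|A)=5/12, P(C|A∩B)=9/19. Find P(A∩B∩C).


P(A∩B∩C) = P(A) * P(B|A) * P(C|A∩B)
= 2/3 * 5/12 * 9/19
= 5/18 * 9/19 = 5/38

5/38


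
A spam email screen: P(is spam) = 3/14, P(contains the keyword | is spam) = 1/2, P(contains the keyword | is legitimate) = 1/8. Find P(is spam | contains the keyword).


P(A) = P(A|B)P(B) + P(A|B')P(B') = 1/2*3/14 + 1/8*11/14 = 23/112
P(B|A) = P(A|B)P(B)/P(A) = (3/28)/(23/112) = 12/23

12/23


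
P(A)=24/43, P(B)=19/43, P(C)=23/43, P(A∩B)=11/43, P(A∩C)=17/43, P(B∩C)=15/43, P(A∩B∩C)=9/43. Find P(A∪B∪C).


P(A∪B∪C) = P(A)+P(B)+P(C) - P(AB)-P(AC)-P(BC) + P(ABC)
= 24/43+19/43+23/43 - 11/43-17/43-15/43 + 9/43
= 32/43

32/43


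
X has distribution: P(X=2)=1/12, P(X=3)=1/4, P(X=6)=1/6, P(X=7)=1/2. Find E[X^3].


E[X^3] = sum(g(x)*P(x))
= 8*1/12 + 27*1/4 + 216*1/6 + 343*1/2
= 2579/12

2579/12


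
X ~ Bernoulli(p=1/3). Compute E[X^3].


For Bernoulli: X in {0,1}
E[X^3] = 0^3*(1-1/3) + 1^3*1/3 = 1/3

1/3


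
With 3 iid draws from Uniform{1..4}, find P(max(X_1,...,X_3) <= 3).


P(max <= 3) = P(all X_i <= 3) = (P(X_1 <= 3))^3
= (3/4)^3 = 27/64

27/64


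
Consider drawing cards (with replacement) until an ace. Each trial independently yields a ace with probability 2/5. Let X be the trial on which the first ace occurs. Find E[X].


For geometric (trials until first success), E[X] = 1/p = 1/(2/5) = 5/2

5/2


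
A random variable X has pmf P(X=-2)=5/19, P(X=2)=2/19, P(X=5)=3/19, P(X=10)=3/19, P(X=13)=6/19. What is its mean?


E[X] = sum(x * P(x))
= -2*5/19 + 2*2/19 + 5*3/19 + 10*3/19 + 13*6/19
= 117/19

117/19


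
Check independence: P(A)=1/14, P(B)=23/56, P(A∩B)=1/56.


P(A)*P(B) = 1/14*23/56 = 23/784
P(A∩B) = 1/56 != 23/784, so not independent

No, A and B are not independent


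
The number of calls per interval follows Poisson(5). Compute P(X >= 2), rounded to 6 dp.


P(X>=2) = 1 - P(X<=1) = 1 - (e^(-5)*5^0/0! + e^(-5)*5^1/1!)
≈ 1 - (0.0067379470 + 0.0336897350)
= 1 - 0.0404276820 = 0.9595723180
≈ 0.959572

0.959572


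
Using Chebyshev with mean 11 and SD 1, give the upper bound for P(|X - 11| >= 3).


k = 3/1 = 3
Chebyshev: P(|X-mu| >= k*sigma) <= 1/k^2 = 1/3^2 = 1/9

1/9


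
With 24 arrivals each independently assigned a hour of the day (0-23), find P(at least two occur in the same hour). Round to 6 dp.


P(all different) = prod((24-i)/24 for i=0..23) = 0.000000
P(at least one match) = 1 - 0.000000 = 1.000000

1.000000


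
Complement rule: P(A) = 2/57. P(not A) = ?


P(A') = 1 - P(A) = 1 - 2/57 = 55/57

55/57


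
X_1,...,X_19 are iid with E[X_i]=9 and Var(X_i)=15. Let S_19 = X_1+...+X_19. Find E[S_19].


E[S_n] = n*E[X_1] = 19*9 = 171

171


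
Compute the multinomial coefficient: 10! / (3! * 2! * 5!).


10! = 3628800
Denominator: 3!=6 * 2!=2 * 5!=120
Coefficient = 3628800 / 1440 = 2520

2520


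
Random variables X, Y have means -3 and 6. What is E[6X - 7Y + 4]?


E[6X - 7Y + 4] = 6*E[X] - 7*E[Y] + 4
= (6)*(-3) + (-7)*(6) + (4)
= -18 - 42 + 4 = -56

-56


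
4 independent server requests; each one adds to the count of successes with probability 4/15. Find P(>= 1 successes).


P(at least one) = 1 - P(none)
P(none) = (1 - 4/15)^4 = (11/15)^4 = 14641/50625
P(at least one) = 1 - 14641/50625 = 35984/50625

35984/50625


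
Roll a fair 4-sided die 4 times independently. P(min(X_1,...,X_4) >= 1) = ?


P(min >= 1) = P(all X_i >= 1) = (P(X_1 >= 1))^4
= (4/4)^4 = 1^4 = 1

1


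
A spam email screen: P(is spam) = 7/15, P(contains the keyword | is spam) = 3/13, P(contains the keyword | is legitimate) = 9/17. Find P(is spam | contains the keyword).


P(A) = P(A|B)P(B) + P(A|B')P(B') = 3/13*7/15 + 9/17*8/15 = 431/1105
P(B|A) = P(A|B)P(B)/P(A) = (7/65)/(431/1105) = 119/431

119/431


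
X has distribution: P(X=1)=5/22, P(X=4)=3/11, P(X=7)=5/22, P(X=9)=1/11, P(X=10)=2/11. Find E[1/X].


E[1/X] = sum(g(x)*P(x))
= 1*5/22 + 1/4*3/11 + 1/7*5/22 + 1/9*1/11 + 1/10*2/11
= 4937/13860

4937/13860


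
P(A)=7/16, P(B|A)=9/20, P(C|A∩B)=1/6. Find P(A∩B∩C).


P(A∩B∩C) = P(A) * P(B|A) * P(C|A∩B)
= 7/16 * 9/20 * 1/6
= 63/320 * 1/6 = 21/640

21/640


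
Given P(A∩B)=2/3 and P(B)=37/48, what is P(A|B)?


P(A|B) = P(A∩B)/P(B) = (32/48)/(37/48) = 32/37

32/37


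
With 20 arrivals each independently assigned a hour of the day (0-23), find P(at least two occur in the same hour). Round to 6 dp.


P(all different) = prod((24-i)/24 for i=0..19) = 0.000006
P(at least one match) = 1 - 0.000006 = 0.999994

0.999994


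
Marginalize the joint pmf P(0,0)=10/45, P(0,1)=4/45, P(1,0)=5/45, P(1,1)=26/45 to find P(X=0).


P(X=0) = P(0,0)+P(0,1) = 10/45 + 4/45 = 14/45

14/45


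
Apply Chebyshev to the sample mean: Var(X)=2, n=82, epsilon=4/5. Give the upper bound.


Var(Xbar) = Var(X)/n = 2/82
Chebyshev: P(|Xbar-mu| >= 4/5) <= Var(Xbar)/(4/5)^2 = (1/41)/(16/25) = 25/656

25/656


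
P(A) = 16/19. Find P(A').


P(A') = 1 - P(A) = 1 - 16/19 = 3/19

3/19


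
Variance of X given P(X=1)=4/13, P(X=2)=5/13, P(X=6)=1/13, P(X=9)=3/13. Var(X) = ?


E[X] = 47/13, E[X^2] = 303/13
Var(X) = E[X^2] - (E[X])^2 = 303/13 - (47/13)^2 = 1730/169

1730/169


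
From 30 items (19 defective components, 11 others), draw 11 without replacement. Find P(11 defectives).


P(X=11) = C(19,11)*C(11,0) / C(30,11)
= 75582*1 / 54627300
= 75582/54627300 = 323/233450

323/233450


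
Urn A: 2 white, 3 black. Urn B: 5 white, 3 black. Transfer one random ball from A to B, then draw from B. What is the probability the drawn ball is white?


P(transfer white) = 2/5; P(transfer black) = 3/5
If white transferred: Urn II has 6 white of 9, so P(white|white moved) = 2/3
If black transferred: Urn II has 5 white of 9, so P(white|black moved) = 5/9
By total probability: P(white) = 2/5*2/3 + 3/5*5/9 = 3/5

3/5


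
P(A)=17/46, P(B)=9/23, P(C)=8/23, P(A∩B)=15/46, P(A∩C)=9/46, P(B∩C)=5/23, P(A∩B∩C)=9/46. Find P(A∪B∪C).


P(A∪B∪C) = P(A)+P(B)+P(C) - P(AB)-P(AC)-P(BC) + P(ABC)
= 17/46+9/23+8/23 - 15/46-9/46-5/23 + 9/46
= 13/23

13/23


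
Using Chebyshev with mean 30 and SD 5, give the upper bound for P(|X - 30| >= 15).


k = 15/5 = 3
Chebyshev: P(|X-mu| >= k*sigma) <= 1/k^2 = 1/3^2 = 1/9

1/9


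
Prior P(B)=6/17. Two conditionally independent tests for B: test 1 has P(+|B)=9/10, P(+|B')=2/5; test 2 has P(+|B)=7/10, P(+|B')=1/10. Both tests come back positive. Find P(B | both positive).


After test 1: P(+) = 9/10*6/17 + 2/5*11/17 = 49/85
P(B|+) = (27/85)/(49/85) = 27/49
After test 2 (use post1 as new prior): P(+) = 7/10*27/49 + 1/10*22/49 = 211/490
P(B|+,+) = (27/70)/(211/490) = 189/211

189/211


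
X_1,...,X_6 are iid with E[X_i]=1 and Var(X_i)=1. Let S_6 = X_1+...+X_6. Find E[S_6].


E[S_n] = n*E[X_1] = 6*1 = 6

6


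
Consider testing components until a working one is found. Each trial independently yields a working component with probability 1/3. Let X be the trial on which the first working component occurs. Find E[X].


For geometric (trials until first success), E[X] = 1/p = 1/(1/3) = 3

3


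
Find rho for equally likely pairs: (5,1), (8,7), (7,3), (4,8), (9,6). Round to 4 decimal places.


Cov(X,Y) = 0.6000, Var(X) = 3.4400, Var(Y) = 6.8000
rho = Cov/(sqrt(VarX)*sqrt(VarY)) = 0.1241

0.1241


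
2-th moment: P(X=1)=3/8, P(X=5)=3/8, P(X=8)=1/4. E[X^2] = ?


E[X^2] = sum(x^2 * P(x))
= 1*3/8 + 25*3/8 + 64*1/4
= 103/4

103/4


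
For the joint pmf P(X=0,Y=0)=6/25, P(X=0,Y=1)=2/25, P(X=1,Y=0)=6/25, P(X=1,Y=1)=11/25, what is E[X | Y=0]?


P(Y=0) = 12/25
E[X|Y=0] = (0*6 + 1*6)/12 = 6/12 = 1/2

1/2


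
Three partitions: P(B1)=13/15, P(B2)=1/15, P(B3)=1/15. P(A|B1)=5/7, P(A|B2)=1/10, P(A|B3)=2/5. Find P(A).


P(A) = P(A|B1)P(B1) + P(A|B2)P(B2) + P(A|B3)P(B3)
= 5/7*13/15 + 1/10*1/15 + 2/5*1/15
= 13/21 + 1/150 + 2/75 = 137/210

137/210


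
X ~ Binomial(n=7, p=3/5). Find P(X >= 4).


P(X>=4) = P(X=4) + P(X=5) + P(X=6) + P(X=7)
= 4536/15625 + 20412/78125 + 10206/78125 + 2187/78125
= 11097/15625

11097/15625


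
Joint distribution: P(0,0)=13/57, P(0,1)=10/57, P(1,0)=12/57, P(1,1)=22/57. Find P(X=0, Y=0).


Read from table: P(X=0, Y=0) = 13/57

13/57


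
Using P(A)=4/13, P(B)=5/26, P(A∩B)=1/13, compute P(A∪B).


P(A∪B) = P(A) + P(B) - P(A∩B)
= 4/13 + 5/26 - 1/13 = 11/26

11/26


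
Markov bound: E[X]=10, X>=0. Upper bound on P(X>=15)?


Markov: P(X >= a) <= E[X]/a
P(X >= 15) <= 10/15 = 2/3

2/3


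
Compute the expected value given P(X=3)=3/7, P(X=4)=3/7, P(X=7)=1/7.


E[X] = sum(x * P(x))
= 3*3/7 + 4*3/7 + 7*1/7
= 4

4


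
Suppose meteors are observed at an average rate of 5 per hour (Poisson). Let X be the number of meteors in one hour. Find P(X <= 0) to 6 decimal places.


P(X<=0) = e^(-5)*5^0/0!
≈ 0.0067379470
≈ 0.006738

0.006738


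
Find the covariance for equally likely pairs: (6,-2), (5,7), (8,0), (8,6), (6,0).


E[X]=33/5, E[Y]=11/5, E[XY]=71/5
Cov(X,Y) = E[XY] - E[X]E[Y] = 71/5 - 33/5*11/5 = -8/25

-8/25


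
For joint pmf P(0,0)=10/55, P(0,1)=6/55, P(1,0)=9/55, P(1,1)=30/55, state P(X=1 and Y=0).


Read from table: P(X=1, Y=0) = 9/55

9/55


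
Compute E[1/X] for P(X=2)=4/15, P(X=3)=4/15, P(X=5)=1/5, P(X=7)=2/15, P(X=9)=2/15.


E[1/X] = sum(g(x)*P(x))
= 1/2*4/15 + 1/3*4/15 + 1/5*1/5 + 1/7*2/15 + 1/9*2/15
= 1399/4725

1399/4725


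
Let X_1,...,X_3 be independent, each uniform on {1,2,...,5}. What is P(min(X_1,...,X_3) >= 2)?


P(min >= 2) = P(all X_i >= 2) = (P(X_1 >= 2))^3
= (4/5)^3 = 64/125

64/125


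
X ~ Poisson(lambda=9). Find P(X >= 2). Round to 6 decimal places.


P(X>=2) = 1 - P(X<=1) = 1 - (e^(-9)*9^0/0! + e^(-9)*9^1/1!)
≈ 1 - (0.0001234098 + 0.0011106882)
= 1 - 0.0012340980 = 0.9987659020
≈ 0.998766

0.998766


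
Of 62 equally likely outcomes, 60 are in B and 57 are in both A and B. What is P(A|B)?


P(A|B) = P(A∩B)/P(B) = (57/62)/(60/62) = 57/60 = 19/20

19/20


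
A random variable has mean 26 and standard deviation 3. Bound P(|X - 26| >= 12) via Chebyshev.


k = 12/3 = 4
Chebyshev: P(|X-mu| >= k*sigma) <= 1/k^2 = 1/4^2 = 1/16

1/16


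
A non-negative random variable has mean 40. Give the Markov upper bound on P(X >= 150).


Markov: P(X >= a) <= E[X]/a
P(X >= 150) <= 40/150 = 4/15

4/15


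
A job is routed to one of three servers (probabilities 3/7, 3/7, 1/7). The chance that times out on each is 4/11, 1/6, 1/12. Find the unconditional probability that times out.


P(A) = P(A|B1)P(B1) + P(A|B2)P(B2) + P(A|B3)P(B3)
= 4/11*3/7 + 1/6*3/7 + 1/12*1/7
= 12/77 + 1/14 + 1/84 = 221/924

221/924


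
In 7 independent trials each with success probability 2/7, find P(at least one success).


P(at least one) = 1 - P(none)
P(none) = (1 - 2/7)^7 = (5/7)^7 = 78125/823543
P(at least one) = 1 - 78125/823543 = 745418/823543

745418/823543


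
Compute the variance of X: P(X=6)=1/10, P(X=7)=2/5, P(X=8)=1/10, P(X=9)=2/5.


E[X] = 39/5, E[X^2] = 62
Var(X) = E[X^2] - (E[X])^2 = 62 - (39/5)^2 = 29/25

29/25


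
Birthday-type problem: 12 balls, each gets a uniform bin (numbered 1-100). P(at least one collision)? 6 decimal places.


P(all different) = prod((100-i)/100 for i=0..11) = 0.503153
P(at least one match) = 1 - 0.503153 = 0.496847

0.496847


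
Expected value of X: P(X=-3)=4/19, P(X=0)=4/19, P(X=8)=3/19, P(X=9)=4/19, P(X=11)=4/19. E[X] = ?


E[X] = sum(x * P(x))
= -3*4/19 + 0*4/19 + 8*3/19 + 9*4/19 + 11*4/19
= 92/19

92/19


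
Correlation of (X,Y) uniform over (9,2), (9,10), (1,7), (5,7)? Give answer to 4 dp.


Cov(X,Y) = -1.5000, Var(X) = 11.0000, Var(Y) = 8.2500
rho = Cov/(sqrt(VarX)*sqrt(VarY)) = -0.1575

-0.1575


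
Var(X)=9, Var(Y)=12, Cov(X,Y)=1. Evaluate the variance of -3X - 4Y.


Var(-3X - 4Y) = (-3)^2*Var(X) + (-4)^2*Var(Y) + 2*(-3)*(-4)*Cov(X,Y)
= 9*9 + 16*12 + 24*1
= 81 + 192 + 24 = 297

297


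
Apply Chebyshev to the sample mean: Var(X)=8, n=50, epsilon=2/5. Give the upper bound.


Var(Xbar) = Var(X)/n = 8/50
Chebyshev: P(|Xbar-mu| >= 2/5) <= Var(Xbar)/(2/5)^2 = (4/25)/(4/25) = 1

1


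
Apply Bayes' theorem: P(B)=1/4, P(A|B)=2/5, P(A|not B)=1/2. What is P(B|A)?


P(A) = P(A|B)P(B) + P(A|B')P(B') = 2/5*1/4 + 1/2*3/4 = 19/40
P(B|A) = P(A|B)P(B)/P(A) = (1/10)/(19/40) = 4/19

4/19


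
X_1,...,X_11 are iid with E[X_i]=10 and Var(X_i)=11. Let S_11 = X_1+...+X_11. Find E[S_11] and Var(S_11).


E[S_n] = n*mu = 11*10 = 110
Var(S_n) = n*sigma^2 = 11*11 = 121

E[S_11]=110, Var(S_11)=121


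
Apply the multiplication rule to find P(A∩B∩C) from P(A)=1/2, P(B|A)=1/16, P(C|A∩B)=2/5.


P(A∩B∩C) = P(A) * P(B|A) * P(C|A∩B)
= 1/2 * 1/16 * 2/5
= 1/32 * 2/5 = 1/80

1/80


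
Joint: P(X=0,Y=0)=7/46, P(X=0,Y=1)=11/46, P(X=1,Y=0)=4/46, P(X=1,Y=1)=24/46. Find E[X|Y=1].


P(Y=1) = 35/46
E[X|Y=1] = (0*11 + 1*24)/35 = 24/35

24/35


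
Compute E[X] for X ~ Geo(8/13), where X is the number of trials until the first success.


For geometric (trials until first success), E[X] = 1/p = 1/(8/13) = 13/8

13/8


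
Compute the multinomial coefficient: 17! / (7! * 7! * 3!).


17! = 355687428096000
Denominator: 7!=5040 * 7!=5040 * 3!=6
Coefficient = 355687428096000 / 152409600 = 2333760

2333760


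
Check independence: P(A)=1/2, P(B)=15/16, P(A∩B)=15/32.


P(A)*P(B) = 1/2*15/16 = 15/32
P(A∩B) = 15/32, which equals P(A)P(B), so independent

Yes, A and B are independent


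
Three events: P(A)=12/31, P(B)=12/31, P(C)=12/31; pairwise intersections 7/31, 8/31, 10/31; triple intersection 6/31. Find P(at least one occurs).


P(A∪B∪C) = P(A)+P(B)+P(C) - P(AB)-P(AC)-P(BC) + P(ABC)
= 12/31+12/31+12/31 - 7/31-8/31-10/31 + 6/31
= 17/31

17/31


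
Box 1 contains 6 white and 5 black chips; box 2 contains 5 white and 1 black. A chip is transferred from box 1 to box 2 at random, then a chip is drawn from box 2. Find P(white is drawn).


P(transfer white) = 6/11; P(transfer black) = 5/11
If white transferred: Urn II has 6 white of 7, so P(white|white moved) = 6/7
If black transferred: Urn II has 5 white of 7, so P(white|black moved) = 5/7
By total probability: P(white) = 6/11*6/7 + 5/11*5/7 = 61/77

61/77


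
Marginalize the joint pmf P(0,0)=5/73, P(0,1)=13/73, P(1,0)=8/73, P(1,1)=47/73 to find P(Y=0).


P(Y=0) = P(0,0)+P(1,0) = 5/73 + 8/73 = 13/73

13/73


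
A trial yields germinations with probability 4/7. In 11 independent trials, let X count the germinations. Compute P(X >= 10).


P(X>=10) = P(X=10) + P(X=11)
= 34603008/1977326743 + 4194304/1977326743
= 38797312/1977326743

38797312/1977326743


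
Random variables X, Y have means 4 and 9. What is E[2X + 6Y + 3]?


E[2X + 6Y + 3] = 2*E[X] + 6*E[Y] + 3
= (2)*(4) + (6)*(9) + (3)
= 8 + 54 + 3 = 65

65


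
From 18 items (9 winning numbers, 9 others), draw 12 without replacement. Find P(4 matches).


P(X=4) = C(9,4)*C(9,8) / C(18,12)
= 126*9 / 18564
= 1134/18564 = 27/442

27/442


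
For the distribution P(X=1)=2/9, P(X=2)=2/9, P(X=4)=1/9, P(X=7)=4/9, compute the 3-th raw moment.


E[X^3] = sum(x^3 * P(x))
= 1*2/9 + 8*2/9 + 64*1/9 + 343*4/9
= 1454/9

1454/9


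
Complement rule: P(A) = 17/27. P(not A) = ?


P(A') = 1 - P(A) = 1 - 17/27 = 10/27

10/27


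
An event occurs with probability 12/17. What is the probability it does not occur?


P(A') = 1 - P(A) = 1 - 12/17 = 5/17

5/17


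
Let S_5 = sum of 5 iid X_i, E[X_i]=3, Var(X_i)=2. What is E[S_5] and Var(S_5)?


E[S_n] = n*mu = 5*3 = 15
Var(S_n) = n*sigma^2 = 5*2 = 10

E[S_5]=15, Var(S_5)=10


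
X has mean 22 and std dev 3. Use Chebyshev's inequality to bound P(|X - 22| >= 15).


k = 15/3 = 5
Chebyshev: P(|X-mu| >= k*sigma) <= 1/k^2 = 1/5^2 = 1/25

1/25


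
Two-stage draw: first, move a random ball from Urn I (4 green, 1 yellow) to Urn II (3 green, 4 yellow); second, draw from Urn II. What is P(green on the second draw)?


P(transfer green) = 4/5; P(transfer yellow) = 1/5
If green transferred: Urn II has 4 green of 8, so P(green|green moved) = 1/2
If yellow transferred: Urn II has 3 green of 8, so P(green|yellow moved) = 3/8
By total probability: P(green) = 4/5*1/2 + 1/5*3/8 = 19/40

19/40


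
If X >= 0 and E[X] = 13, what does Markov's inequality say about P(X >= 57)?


Markov: P(X >= a) <= E[X]/a
P(X >= 57) <= 13/57

13/57


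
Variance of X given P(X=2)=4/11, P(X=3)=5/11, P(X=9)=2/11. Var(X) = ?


E[X] = 41/11, E[X^2] = 223/11
Var(X) = E[X^2] - (E[X])^2 = 223/11 - (41/11)^2 = 772/121

772/121


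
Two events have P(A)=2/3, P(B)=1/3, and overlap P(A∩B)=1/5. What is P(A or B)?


P(A∪B) = P(A) + P(B) - P(A∩B)
= 2/3 + 1/3 - 1/5 = 4/5

4/5


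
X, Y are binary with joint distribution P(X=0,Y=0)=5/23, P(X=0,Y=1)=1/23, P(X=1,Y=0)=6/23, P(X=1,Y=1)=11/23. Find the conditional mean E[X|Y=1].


P(Y=1) = 12/23
E[X|Y=1] = (0*1 + 1*11)/12 = 11/12

11/12


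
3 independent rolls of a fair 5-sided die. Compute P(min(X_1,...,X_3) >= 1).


P(min >= 1) = P(all X_i >= 1) = (P(X_1 >= 1))^3
= (5/5)^3 = 1^3 = 1

1


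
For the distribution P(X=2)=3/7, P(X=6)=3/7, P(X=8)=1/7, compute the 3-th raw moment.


E[X^3] = sum(x^3 * P(x))
= 8*3/7 + 216*3/7 + 512*1/7
= 1184/7

1184/7


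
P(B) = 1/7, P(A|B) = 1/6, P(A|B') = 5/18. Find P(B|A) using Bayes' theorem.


P(A) = P(A|B)P(B) + P(A|B')P(B') = 1/6*1/7 + 5/18*6/7 = 11/42
P(B|A) = P(A|B)P(B)/P(A) = (1/42)/(11/42) = 1/11

1/11


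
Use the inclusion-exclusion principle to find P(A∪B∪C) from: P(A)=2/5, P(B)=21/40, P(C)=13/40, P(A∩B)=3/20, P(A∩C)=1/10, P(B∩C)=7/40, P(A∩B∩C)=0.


P(A∪B∪C) = P(A)+P(B)+P(C) - P(AB)-P(AC)-P(BC) + P(ABC)
= 2/5+21/40+13/40 - 3/20-1/10-7/40 + 0
= 33/40

33/40


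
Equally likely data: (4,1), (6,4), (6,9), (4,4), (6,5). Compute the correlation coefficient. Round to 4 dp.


Cov(X,Y) = 1.6800, Var(X) = 0.9600, Var(Y) = 6.6400
rho = Cov/(sqrt(VarX)*sqrt(VarY)) = 0.6654

0.6654


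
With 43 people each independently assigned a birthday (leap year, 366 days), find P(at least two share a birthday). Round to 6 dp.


P(all different) = prod((366-i)/366 for i=0..42) = 0.076637
P(at least one match) = 1 - 0.076637 = 0.923363

0.923363


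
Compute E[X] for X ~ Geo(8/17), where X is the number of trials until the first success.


For geometric (trials until first success), E[X] = 1/p = 1/(8/17) = 17/8

17/8


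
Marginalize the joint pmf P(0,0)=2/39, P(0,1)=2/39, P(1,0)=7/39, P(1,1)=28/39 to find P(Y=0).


P(Y=0) = P(0,0)+P(1,0) = 2/39 + 7/39 = 9/39 = 3/13

3/13


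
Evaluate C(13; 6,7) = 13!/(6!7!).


13! = 6227020800
Denominator: 6!=720 * 7!=5040
Coefficient = 6227020800 / 3628800 = 1716

1716


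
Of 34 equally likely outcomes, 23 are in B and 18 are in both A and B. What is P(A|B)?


P(A|B) = P(A∩B)/P(B) = (18/34)/(23/34) = 18/23

18/23


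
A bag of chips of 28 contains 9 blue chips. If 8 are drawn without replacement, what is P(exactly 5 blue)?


P(X=5) = C(9,5)*C(19,3) / C(28,8)
= 126*969 / 3108105
= 122094/3108105 = 646/16445

646/16445


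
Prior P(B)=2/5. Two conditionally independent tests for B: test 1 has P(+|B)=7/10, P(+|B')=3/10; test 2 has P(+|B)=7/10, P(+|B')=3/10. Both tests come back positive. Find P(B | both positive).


After test 1: P(+) = 7/10*2/5 + 3/10*3/5 = 23/50
P(B|+) = (7/25)/(23/50) = 14/23
After test 2 (use post1 as new prior): P(+) = 7/10*14/23 + 3/10*9/23 = 25/46
P(B|+,+) = (49/115)/(25/46) = 98/125

98/125


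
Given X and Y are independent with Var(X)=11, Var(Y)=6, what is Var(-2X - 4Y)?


Independence => Cov(X,Y)=0
Var(-2X - 4Y) = (-2)^2*Var(X) + (-4)^2*Var(Y)
= 4*11 + 16*6 = 140

140


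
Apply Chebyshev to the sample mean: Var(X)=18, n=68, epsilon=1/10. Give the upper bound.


Var(Xbar) = Var(X)/n = 18/68
Chebyshev: P(|Xbar-mu| >= 1/10) <= Var(Xbar)/(1/10)^2 = (9/34)/(1/100) = 450/17
Bound exceeds 1, so trivial bound: 1

1


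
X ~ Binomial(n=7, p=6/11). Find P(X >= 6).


P(X>=6) = P(X=6) + P(X=7)
= 1632960/19487171 + 279936/19487171
= 1912896/19487171

1912896/19487171


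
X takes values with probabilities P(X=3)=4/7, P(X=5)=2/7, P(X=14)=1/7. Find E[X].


E[X] = sum(x * P(x))
= 3*4/7 + 5*2/7 + 14*1/7
= 36/7

36/7


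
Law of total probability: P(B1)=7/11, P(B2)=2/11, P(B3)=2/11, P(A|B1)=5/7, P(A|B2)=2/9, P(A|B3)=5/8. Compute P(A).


P(A) = P(A|B1)P(B1) + P(A|B2)P(B2) + P(A|B3)P(B3)
= 5/7*7/11 + 2/9*2/11 + 5/8*2/11
= 5/11 + 4/99 + 5/44 = 241/396

241/396


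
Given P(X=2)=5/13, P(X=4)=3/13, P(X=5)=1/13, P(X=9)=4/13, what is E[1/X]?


E[1/X] = sum(g(x)*P(x))
= 1/2*5/13 + 1/4*3/13 + 1/5*1/13 + 1/9*4/13
= 701/2340

701/2340


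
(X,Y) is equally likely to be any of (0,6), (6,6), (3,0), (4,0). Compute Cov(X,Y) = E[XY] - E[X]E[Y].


E[X]=13/4, E[Y]=3, E[XY]=9
Cov(X,Y) = E[XY] - E[X]E[Y] = 9 - 13/4*3 = -3/4

-3/4


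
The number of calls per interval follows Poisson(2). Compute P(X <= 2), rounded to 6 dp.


P(X<=2) = e^(-2)*2^0/0! + e^(-2)*2^1/1! + e^(-2)*2^2/2!
≈ 0.1353352832 + 0.2706705665 + 0.2706705665
= 0.6766764162
≈ 0.676676

0.676676


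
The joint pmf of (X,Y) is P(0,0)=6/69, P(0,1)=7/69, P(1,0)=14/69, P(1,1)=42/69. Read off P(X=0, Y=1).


Read from table: P(X=0, Y=1) = 7/69

7/69


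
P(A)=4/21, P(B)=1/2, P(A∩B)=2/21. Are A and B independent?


P(A)*P(B) = 4/21*1/2 = 2/21
P(A∩B) = 2/21, which equals P(A)P(B), so independent

Yes, A and B are independent


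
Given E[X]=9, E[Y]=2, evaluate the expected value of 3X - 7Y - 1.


E[3X - 7Y - 1] = 3*E[X] - 7*E[Y] - 1
= (3)*(9) + (-7)*(2) + (-1)
= 27 - 14 - 1 = 12

12


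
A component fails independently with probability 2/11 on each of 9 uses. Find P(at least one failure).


P(at least one) = 1 - P(none)
P(none) = (1 - 2/11)^9 = (9/11)^9 = 387420489/2357947691
P(at least one) = 1 - 387420489/2357947691 = 1970527202/2357947691

1970527202/2357947691


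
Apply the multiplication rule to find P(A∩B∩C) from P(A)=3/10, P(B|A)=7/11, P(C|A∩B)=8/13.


P(A∩B∩C) = P(A) * P(B|A) * P(C|A∩B)
= 3/10 * 7/11 * 8/13
= 21/110 * 8/13 = 84/715

84/715


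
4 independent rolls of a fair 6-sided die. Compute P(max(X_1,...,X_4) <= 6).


P(max <= 6) = P(all X_i <= 6) = (P(X_1 <= 6))^4
= (6/6)^4 = 1^4 = 1

1


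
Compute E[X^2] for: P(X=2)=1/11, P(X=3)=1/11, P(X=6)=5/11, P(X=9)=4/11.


E[X^2] = sum(x^2 * P(x))
= 4*1/11 + 9*1/11 + 36*5/11 + 81*4/11
= 47

47


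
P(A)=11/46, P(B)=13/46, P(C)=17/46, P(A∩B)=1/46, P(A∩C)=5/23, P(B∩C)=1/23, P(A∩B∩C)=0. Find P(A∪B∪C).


P(A∪B∪C) = P(A)+P(B)+P(C) - P(AB)-P(AC)-P(BC) + P(ABC)
= 11/46+13/46+17/46 - 1/46-5/23-1/23 + 0
= 14/23

14/23
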